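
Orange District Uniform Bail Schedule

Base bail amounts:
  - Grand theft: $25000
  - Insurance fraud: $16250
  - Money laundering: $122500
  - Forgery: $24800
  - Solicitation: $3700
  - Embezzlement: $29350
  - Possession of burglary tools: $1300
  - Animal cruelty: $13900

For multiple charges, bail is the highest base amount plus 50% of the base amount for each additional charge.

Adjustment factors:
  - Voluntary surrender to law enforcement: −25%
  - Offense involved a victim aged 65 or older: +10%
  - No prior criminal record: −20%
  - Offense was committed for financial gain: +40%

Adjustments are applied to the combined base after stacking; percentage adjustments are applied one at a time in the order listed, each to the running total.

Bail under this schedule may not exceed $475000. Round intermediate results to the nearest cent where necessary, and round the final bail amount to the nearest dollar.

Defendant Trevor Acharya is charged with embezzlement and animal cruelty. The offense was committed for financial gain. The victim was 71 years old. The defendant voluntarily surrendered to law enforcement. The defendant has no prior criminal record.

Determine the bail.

$33541

Base amounts from the schedule: embezzlement $29350; animal cruelty $13900.
Stacking rule: highest base plus 50% of each additional charge. Highest is embezzlement at $29350. Additional: $13900 × 50% = $6950. Combined base = $29350 + $6950 = $36300.
Voluntary surrender to law enforcement (−25%): $36300 × 0.75 = $27225.
Offense involved a victim aged 65 or older (+10%): $27225 × 1.1 = $29947.50.
No prior criminal record (−20%): $29947.50 × 0.8 = $23958.
Offense was committed for financial gain (+40%): $23958 × 1.4 = $33541.20.
$33541.20 is within the $475000 maximum.
Rounded to the nearest dollar: $33541.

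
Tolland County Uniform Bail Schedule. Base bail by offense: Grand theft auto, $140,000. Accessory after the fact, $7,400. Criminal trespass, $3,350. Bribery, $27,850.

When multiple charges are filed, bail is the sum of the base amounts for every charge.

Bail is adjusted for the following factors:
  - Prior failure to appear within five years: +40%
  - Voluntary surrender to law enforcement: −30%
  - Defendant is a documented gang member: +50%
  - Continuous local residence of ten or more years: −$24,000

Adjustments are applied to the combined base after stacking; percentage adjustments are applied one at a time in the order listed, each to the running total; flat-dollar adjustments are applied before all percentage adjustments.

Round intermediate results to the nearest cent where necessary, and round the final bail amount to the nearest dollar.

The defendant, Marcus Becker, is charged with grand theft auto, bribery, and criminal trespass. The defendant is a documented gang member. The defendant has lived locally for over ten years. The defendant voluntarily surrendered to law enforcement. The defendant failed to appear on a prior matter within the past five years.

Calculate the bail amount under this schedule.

$216,384

Base amounts from the schedule: grand theft auto $140,000; bribery $27,850; criminal trespass $3,350.
Stacking rule: sum of all bases. $140,000 + $27,850 + $3,350 = $171,200.
Continuous local residence of ten or more years (−$24,000 flat): $171,200 − $24,000 = $147,200.
Prior failure to appear within five years (+40%): $147,200 × 1.4 = $206,080.
Voluntary surrender to law enforcement (−30%): $206,080 × 0.7 = $144,256.
Defendant is a documented gang member (+50%): $144,256 × 1.5 = $216,384.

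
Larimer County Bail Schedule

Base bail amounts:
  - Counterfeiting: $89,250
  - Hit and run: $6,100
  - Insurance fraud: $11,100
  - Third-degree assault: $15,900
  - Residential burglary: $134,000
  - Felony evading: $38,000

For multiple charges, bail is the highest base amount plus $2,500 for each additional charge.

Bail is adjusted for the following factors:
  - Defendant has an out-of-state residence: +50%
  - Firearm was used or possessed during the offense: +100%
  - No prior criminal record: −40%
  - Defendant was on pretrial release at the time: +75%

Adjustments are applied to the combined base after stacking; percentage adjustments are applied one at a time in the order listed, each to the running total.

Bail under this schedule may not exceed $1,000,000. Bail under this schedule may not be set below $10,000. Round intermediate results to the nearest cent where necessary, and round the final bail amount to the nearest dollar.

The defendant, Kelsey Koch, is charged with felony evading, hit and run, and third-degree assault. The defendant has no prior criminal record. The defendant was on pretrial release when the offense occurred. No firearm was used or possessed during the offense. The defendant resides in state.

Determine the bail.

Base amounts from the schedule: felony evading $38,000; hit and run $6,100; third-degree assault $15,900.
Stacking rule: highest base plus $2,500 per additional charge. Highest is felony evading at $38,000; 2 additional charges → +$5,000. Combined base = $43,000.
No prior criminal record (−40%): $43,000 × 0.6 = $25,800.
Defendant was on pretrial release at the time (+75%): $25,800 × 1.75 = $45,150.
$45,150 is within the $1,000,000 maximum.
$45,150 is at or above the $10,000 minimum.

$45,150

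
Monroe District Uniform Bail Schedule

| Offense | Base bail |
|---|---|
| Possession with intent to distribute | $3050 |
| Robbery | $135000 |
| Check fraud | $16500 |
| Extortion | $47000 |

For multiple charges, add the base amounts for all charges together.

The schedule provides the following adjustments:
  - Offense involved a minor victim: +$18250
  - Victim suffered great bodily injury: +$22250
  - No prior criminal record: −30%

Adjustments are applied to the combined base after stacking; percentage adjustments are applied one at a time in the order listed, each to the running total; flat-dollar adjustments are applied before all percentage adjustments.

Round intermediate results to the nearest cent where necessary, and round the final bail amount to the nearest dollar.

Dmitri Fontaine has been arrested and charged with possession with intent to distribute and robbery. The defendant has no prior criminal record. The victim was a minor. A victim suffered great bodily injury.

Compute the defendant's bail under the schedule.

$124985

Base amounts from the schedule: possession with intent to distribute $3050; robbery $135000.
Stacking rule: sum of all bases. $3050 + $135000 = $138050.
Offense involved a minor victim (+$18250 flat): $138050 + $18250 = $156300.
Victim suffered great bodily injury (+$22250 flat): $156300 + $22250 = $178550.
No prior criminal record (−30%): $178550 × 0.7 = $124985.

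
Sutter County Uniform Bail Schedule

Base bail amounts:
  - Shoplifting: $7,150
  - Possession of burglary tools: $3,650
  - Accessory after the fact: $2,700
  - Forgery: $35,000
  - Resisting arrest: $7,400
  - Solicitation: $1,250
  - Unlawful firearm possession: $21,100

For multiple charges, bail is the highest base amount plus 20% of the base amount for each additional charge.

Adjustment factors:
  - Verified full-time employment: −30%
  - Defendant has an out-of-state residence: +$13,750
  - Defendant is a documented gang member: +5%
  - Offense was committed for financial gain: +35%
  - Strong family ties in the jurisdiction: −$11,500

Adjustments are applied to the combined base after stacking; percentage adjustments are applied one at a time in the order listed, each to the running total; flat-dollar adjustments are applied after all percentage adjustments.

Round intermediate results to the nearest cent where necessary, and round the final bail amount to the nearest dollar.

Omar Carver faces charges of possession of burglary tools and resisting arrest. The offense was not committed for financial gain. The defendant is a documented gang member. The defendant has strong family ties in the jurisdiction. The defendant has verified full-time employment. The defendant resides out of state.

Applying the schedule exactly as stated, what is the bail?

$8,226

Base amounts from the schedule: possession of burglary tools $3,650; resisting arrest $7,400.
Stacking rule: highest base plus 20% of each additional charge. Highest is resisting arrest at $7,400. Additional: $3,650 × 20% = $730. Combined base = $7,400 + $730 = $8,130.
Verified full-time employment (−30%): $8,130 × 0.7 = $5,691.
Defendant is a documented gang member (+5%): $5,691 × 1.05 = $5,975.55.
Defendant has an out-of-state residence (+$13,750 flat): $5,975.55 + $13,750 = $19,725.55.
Strong family ties in the jurisdiction (−$11,500 flat): $19,725.55 − $11,500 = $8,225.55.
Rounded to the nearest dollar: $8,226.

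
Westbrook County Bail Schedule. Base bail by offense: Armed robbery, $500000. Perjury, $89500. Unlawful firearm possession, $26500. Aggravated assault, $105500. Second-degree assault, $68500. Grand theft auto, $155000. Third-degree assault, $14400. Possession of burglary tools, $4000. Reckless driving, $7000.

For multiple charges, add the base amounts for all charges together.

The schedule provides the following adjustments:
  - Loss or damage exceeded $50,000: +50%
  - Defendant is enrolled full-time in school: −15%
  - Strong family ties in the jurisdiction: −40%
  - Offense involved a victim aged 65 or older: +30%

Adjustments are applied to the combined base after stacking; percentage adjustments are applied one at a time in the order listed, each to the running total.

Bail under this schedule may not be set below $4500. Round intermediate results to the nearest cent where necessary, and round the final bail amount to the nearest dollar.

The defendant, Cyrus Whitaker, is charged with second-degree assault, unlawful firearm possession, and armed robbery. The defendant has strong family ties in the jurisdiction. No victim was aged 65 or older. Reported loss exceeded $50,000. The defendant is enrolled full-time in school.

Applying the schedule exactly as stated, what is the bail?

$455175

Base amounts from the schedule: second-degree assault $68500; unlawful firearm possession $26500; armed robbery $500000.
Stacking rule: sum of all bases. $68500 + $26500 + $500000 = $595000.
Loss or damage exceeded $50,000 (+50%): $595000 × 1.5 = $892500.
Defendant is enrolled full-time in school (−15%): $892500 × 0.85 = $758625.
Strong family ties in the jurisdiction (−40%): $758625 × 0.6 = $455175.
$455175 is at or above the $4500 minimum.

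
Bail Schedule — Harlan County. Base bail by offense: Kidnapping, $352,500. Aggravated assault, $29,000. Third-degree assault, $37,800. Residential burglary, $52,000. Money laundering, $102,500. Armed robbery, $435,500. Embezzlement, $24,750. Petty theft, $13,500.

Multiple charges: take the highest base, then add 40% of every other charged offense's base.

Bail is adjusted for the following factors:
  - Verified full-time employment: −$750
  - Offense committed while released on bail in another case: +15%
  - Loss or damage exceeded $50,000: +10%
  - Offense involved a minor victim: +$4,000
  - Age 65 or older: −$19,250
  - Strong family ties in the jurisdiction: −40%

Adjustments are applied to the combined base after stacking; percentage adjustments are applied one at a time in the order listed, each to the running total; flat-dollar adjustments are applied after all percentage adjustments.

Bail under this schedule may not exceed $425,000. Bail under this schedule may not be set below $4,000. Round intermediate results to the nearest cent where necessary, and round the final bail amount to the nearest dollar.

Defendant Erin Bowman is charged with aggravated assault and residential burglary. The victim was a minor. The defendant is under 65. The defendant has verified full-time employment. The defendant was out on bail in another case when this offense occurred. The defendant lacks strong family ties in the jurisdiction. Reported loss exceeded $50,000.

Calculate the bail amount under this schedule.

$83,704

Base amounts from the schedule: aggravated assault $29,000; residential burglary $52,000.
Stacking rule: highest base plus 40% of each additional charge. Highest is residential burglary at $52,000. Additional: $29,000 × 40% = $11,600. Combined base = $52,000 + $11,600 = $63,600.
Offense committed while released on bail in another case (+15%): $63,600 × 1.15 = $73,140.
Loss or damage exceeded $50,000 (+10%): $73,140 × 1.1 = $80,454.
Verified full-time employment (−$750 flat): $80,454 − $750 = $79,704.
Offense involved a minor victim (+$4,000 flat): $79,704 + $4,000 = $83,704.
$83,704 is within the $425,000 maximum.
$83,704 is at or above the $4,000 minimum.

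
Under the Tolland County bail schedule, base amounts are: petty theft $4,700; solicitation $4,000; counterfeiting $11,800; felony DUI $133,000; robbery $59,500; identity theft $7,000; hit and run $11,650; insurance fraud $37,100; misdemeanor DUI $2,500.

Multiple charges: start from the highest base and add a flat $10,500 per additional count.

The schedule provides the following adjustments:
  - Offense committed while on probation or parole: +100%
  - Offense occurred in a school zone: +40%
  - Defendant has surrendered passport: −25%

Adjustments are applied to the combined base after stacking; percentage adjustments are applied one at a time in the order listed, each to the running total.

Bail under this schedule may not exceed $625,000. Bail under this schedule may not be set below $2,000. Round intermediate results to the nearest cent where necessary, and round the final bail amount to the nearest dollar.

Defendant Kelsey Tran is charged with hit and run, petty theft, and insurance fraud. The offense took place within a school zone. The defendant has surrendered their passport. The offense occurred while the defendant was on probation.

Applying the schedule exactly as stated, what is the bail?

Base amounts from the schedule: hit and run $11,650; petty theft $4,700; insurance fraud $37,100.
Stacking rule: highest base plus $10,500 per additional charge. Highest is insurance fraud at $37,100; 2 additional charges → +$21,000. Combined base = $58,100.
Offense committed while on probation or parole (+100%): $58,100 × 2 = $116,200.
Offense occurred in a school zone (+40%): $116,200 × 1.4 = $162,680.
Defendant has surrendered passport (−25%): $162,680 × 0.75 = $122,010.
$122,010 is within the $625,000 maximum.
$122,010 is at or above the $2,000 minimum.

$122,010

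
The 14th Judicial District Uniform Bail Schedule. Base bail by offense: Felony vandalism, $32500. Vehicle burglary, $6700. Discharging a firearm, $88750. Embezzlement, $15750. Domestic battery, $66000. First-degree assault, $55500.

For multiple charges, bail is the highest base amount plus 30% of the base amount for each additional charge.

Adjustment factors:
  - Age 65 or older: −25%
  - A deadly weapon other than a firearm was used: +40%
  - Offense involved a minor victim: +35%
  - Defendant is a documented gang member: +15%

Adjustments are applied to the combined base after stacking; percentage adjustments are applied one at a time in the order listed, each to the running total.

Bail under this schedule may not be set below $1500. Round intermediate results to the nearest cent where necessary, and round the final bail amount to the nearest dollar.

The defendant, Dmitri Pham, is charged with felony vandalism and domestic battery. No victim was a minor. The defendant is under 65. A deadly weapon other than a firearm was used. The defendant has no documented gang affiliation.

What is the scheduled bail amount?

Base amounts from the schedule: felony vandalism $32500; domestic battery $66000.
Stacking rule: highest base plus 30% of each additional charge. Highest is domestic battery at $66000. Additional: $32500 × 30% = $9750. Combined base = $66000 + $9750 = $75750.
A deadly weapon other than a firearm was used (+40%): $75750 × 1.4 = $106050.
$106050 is at or above the $1500 minimum.

$106050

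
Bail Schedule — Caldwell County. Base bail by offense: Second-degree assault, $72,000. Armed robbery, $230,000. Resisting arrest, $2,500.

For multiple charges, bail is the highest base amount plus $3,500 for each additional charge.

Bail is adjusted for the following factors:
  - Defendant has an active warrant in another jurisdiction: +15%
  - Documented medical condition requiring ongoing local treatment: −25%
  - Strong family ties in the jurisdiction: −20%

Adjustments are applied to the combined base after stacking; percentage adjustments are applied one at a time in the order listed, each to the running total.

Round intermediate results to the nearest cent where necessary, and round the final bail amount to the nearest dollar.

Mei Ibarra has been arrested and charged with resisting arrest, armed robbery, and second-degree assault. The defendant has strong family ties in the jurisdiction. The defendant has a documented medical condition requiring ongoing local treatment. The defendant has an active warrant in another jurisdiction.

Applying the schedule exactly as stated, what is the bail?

$163,530

Base amounts from the schedule: resisting arrest $2,500; armed robbery $230,000; second-degree assault $72,000.
Stacking rule: highest base plus $3,500 per additional charge. Highest is armed robbery at $230,000; 2 additional charges → +$7,000. Combined base = $237,000.
Defendant has an active warrant in another jurisdiction (+15%): $237,000 × 1.15 = $272,550.
Documented medical condition requiring ongoing local treatment (−25%): $272,550 × 0.75 = $204,412.50.
Strong family ties in the jurisdiction (−20%): $204,412.50 × 0.8 = $163,530.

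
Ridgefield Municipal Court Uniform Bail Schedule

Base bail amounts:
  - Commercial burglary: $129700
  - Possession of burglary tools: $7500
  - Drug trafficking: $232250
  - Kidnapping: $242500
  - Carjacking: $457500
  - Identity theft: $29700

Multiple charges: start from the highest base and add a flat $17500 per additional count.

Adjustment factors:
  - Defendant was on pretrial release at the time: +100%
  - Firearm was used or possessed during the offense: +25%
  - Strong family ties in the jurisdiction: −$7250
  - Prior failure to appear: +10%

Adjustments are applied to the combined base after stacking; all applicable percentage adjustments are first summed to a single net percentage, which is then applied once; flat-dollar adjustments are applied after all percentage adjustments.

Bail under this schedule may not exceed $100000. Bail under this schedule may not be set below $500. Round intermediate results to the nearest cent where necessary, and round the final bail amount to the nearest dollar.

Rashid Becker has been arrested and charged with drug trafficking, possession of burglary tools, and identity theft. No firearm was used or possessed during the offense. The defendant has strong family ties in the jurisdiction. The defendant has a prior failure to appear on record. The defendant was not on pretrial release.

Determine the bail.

Base amounts from the schedule: drug trafficking $232250; possession of burglary tools $7500; identity theft $29700.
Stacking rule: highest base plus $17500 per additional charge. Highest is drug trafficking at $232250; 2 additional charges → +$35000. Combined base = $267250.
Prior failure to appear (+10%): $267250 × 1.1 = $293975.
Strong family ties in the jurisdiction (−$7250 flat): $293975 − $7250 = $286725.
Result $286725 exceeds the maximum of $100000; bail is capped at $100000.
$100000 is at or above the $500 minimum.

$100000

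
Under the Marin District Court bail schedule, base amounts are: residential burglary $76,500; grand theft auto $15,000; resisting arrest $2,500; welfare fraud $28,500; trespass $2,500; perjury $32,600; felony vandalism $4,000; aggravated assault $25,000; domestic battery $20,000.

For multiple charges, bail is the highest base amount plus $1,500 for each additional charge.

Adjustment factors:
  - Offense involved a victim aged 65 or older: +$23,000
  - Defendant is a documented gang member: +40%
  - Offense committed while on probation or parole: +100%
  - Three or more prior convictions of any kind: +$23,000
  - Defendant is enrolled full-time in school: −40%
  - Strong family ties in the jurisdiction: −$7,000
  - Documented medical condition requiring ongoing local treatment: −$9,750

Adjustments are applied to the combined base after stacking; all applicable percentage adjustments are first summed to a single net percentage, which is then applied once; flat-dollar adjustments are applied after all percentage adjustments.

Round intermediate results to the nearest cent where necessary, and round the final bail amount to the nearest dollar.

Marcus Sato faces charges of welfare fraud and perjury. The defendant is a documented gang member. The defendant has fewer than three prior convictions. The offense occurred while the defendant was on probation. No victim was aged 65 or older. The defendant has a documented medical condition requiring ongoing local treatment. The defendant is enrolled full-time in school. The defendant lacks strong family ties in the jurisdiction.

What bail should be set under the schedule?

$58,450

Base amounts from the schedule: welfare fraud $28,500; perjury $32,600.
Stacking rule: highest base plus $1,500 per additional charge. Highest is perjury at $32,600; 1 additional charge → +$1,500. Combined base = $34,100.
Net percentage adjustment: +40% +100% −40% = +100%. $34,100 × 2 = $68,200.
Documented medical condition requiring ongoing local treatment (−$9,750 flat): $68,200 − $9,750 = $58,450.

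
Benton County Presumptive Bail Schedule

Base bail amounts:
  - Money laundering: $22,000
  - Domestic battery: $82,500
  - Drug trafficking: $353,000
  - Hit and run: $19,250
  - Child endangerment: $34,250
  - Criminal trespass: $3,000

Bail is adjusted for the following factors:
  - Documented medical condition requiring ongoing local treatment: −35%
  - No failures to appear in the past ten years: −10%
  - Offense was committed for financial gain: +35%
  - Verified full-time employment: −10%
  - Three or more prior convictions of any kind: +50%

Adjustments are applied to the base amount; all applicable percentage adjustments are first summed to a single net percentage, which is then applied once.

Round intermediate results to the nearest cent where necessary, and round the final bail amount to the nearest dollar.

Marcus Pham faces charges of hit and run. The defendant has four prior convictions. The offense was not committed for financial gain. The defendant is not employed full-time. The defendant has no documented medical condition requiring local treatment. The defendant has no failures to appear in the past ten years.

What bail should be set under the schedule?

$26,950

Base amounts from the schedule: hit and run $19,250.
Single charge. Combined base = $19,250.
Net percentage adjustment: −10% +50% = +40%. $19,250 × 1.4 = $26,950.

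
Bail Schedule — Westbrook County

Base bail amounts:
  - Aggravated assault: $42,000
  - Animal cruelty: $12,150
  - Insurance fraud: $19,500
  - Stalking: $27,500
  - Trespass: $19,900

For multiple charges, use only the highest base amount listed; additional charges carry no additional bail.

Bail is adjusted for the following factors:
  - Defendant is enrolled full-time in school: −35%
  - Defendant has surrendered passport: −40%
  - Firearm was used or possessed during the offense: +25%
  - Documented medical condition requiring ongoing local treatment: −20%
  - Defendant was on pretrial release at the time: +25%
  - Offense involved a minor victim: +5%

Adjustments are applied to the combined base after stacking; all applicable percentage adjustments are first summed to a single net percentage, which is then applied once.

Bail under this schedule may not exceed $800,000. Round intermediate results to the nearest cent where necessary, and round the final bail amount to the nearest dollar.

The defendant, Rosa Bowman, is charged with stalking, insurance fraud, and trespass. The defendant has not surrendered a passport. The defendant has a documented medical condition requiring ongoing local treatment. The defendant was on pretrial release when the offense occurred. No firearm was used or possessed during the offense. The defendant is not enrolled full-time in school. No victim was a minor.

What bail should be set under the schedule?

Base amounts from the schedule: stalking $27,500; insurance fraud $19,500; trespass $19,900.
Stacking rule: use the highest base only. Highest is stalking at $27,500. Combined base = $27,500.
Net percentage adjustment: −20% +25% = +5%. $27,500 × 1.05 = $28,875.
$28,875 is within the $800,000 maximum.

$28,875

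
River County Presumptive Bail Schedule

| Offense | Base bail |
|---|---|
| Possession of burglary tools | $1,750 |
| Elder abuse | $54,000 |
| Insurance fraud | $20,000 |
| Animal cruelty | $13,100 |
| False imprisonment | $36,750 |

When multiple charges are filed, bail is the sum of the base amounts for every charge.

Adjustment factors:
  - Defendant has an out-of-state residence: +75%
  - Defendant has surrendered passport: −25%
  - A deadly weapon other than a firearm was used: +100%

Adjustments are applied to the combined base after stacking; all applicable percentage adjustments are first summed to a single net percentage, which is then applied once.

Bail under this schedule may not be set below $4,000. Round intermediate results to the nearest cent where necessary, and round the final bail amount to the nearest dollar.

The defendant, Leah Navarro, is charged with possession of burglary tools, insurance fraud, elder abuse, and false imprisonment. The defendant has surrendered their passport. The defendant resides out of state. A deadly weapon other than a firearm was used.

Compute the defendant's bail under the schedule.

Base amounts from the schedule: possession of burglary tools $1,750; insurance fraud $20,000; elder abuse $54,000; false imprisonment $36,750.
Stacking rule: sum of all bases. $1,750 + $20,000 + $54,000 + $36,750 = $112,500.
Net percentage adjustment: +75% −25% +100% = +150%. $112,500 × 2.5 = $281,250.
$281,250 is at or above the $4,000 minimum.

$281,250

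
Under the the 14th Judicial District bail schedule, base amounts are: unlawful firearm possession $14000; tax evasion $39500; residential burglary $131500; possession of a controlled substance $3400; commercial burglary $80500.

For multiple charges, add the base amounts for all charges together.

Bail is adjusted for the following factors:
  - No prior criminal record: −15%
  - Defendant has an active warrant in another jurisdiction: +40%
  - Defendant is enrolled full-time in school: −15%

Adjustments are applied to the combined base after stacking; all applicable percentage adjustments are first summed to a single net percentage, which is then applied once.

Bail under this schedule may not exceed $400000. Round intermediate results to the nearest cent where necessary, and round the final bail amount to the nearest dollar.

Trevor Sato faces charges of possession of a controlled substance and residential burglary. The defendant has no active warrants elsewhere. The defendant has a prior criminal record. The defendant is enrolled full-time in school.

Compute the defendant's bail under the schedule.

$114665

Base amounts from the schedule: possession of a controlled substance $3400; residential burglary $131500.
Stacking rule: sum of all bases. $3400 + $131500 = $134900.
Defendant is enrolled full-time in school (−15%): $134900 × 0.85 = $114665.
$114665 is within the $400000 maximum.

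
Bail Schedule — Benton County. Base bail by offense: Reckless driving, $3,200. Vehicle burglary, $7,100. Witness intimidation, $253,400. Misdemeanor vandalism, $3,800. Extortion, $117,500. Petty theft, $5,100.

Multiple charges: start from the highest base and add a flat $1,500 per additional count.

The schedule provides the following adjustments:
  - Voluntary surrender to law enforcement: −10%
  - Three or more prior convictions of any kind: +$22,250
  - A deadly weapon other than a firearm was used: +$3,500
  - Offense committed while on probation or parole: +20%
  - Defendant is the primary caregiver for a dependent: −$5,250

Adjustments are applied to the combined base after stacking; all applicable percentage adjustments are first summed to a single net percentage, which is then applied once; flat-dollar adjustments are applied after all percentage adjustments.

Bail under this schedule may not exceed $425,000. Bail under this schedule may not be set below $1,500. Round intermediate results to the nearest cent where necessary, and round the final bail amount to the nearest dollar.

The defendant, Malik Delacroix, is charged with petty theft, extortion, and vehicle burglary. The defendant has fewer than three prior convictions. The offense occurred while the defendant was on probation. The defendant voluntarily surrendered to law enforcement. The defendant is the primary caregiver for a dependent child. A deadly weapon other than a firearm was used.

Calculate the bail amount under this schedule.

$130,800

Base amounts from the schedule: petty theft $5,100; extortion $117,500; vehicle burglary $7,100.
Stacking rule: highest base plus $1,500 per additional charge. Highest is extortion at $117,500; 2 additional charges → +$3,000. Combined base = $120,500.
Net percentage adjustment: −10% +20% = +10%. $120,500 × 1.1 = $132,550.
A deadly weapon other than a firearm was used (+$3,500 flat): $132,550 + $3,500 = $136,050.
Defendant is the primary caregiver for a dependent (−$5,250 flat): $136,050 − $5,250 = $130,800.
$130,800 is within the $425,000 maximum.
$130,800 is at or above the $1,500 minimum.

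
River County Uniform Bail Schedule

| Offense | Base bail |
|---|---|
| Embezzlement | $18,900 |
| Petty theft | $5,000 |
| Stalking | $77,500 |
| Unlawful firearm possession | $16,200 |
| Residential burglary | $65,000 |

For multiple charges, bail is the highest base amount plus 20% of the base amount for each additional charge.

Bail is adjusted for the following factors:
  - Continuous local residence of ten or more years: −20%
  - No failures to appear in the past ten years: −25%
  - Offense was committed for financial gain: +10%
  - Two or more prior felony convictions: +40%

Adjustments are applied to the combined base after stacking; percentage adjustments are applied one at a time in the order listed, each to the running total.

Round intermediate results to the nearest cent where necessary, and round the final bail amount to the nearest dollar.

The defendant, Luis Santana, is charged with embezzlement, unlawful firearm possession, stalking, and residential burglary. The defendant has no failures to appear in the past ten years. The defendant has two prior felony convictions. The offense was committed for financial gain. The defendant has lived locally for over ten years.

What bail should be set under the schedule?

Base amounts from the schedule: embezzlement $18,900; unlawful firearm possession $16,200; stalking $77,500; residential burglary $65,000.
Stacking rule: highest base plus 20% of each additional charge. Highest is stalking at $77,500. Additional: $18,900 × 20% = $3,780; $16,200 × 20% = $3,240; $65,000 × 20% = $13,000. Combined base = $77,500 + $20,020 = $97,520.
Continuous local residence of ten or more years (−20%): $97,520 × 0.8 = $78,016.
No failures to appear in the past ten years (−25%): $78,016 × 0.75 = $58,512.
Offense was committed for financial gain (+10%): $58,512 × 1.1 = $64,363.20.
Two or more prior felony convictions (+40%): $64,363.20 × 1.4 = $90,108.48.
Rounded to the nearest dollar: $90,108.

$90,108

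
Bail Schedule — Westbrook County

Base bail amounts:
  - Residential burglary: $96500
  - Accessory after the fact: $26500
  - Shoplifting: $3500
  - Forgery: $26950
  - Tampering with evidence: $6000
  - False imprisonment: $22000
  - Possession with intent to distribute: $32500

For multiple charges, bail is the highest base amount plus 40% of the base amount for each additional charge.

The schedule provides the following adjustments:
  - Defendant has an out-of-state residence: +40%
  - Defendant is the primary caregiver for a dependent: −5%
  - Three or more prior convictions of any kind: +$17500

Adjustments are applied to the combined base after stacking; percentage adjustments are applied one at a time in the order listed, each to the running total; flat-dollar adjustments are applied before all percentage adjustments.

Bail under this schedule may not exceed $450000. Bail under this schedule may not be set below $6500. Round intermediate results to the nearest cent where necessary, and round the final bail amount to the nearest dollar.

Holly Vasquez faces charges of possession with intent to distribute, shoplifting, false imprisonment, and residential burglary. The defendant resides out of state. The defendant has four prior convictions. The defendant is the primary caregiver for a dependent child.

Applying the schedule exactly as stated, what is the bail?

Base amounts from the schedule: possession with intent to distribute $32500; shoplifting $3500; false imprisonment $22000; residential burglary $96500.
Stacking rule: highest base plus 40% of each additional charge. Highest is residential burglary at $96500. Additional: $32500 × 40% = $13000; $3500 × 40% = $1400; $22000 × 40% = $8800. Combined base = $96500 + $23200 = $119700.
Three or more prior convictions of any kind (+$17500 flat): $119700 + $17500 = $137200.
Defendant has an out-of-state residence (+40%): $137200 × 1.4 = $192080.
Defendant is the primary caregiver for a dependent (−5%): $192080 × 0.95 = $182476.
$182476 is within the $450000 maximum.
$182476 is at or above the $6500 minimum.

$182476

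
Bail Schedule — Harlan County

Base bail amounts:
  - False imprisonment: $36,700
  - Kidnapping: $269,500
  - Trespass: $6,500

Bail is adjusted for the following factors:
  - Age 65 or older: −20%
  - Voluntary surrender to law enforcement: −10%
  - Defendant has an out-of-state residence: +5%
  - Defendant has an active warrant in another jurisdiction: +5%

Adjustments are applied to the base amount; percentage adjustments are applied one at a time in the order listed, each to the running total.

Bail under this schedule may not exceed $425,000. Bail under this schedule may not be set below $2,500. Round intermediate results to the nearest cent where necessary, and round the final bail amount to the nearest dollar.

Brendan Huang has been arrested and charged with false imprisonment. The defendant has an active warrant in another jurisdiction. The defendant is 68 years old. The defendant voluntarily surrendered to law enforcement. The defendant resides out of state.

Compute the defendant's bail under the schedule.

Base amounts from the schedule: false imprisonment $36,700.
Single charge. Combined base = $36,700.
Age 65 or older (−20%): $36,700 × 0.8 = $29,360.
Voluntary surrender to law enforcement (−10%): $29,360 × 0.9 = $26,424.
Defendant has an out-of-state residence (+5%): $26,424 × 1.05 = $27,745.20.
Defendant has an active warrant in another jurisdiction (+5%): $27,745.20 × 1.05 = $29,132.46.
$29,132.46 is within the $425,000 maximum.
$29,132.46 is at or above the $2,500 minimum.
Rounded to the nearest dollar: $29,132.

$29,132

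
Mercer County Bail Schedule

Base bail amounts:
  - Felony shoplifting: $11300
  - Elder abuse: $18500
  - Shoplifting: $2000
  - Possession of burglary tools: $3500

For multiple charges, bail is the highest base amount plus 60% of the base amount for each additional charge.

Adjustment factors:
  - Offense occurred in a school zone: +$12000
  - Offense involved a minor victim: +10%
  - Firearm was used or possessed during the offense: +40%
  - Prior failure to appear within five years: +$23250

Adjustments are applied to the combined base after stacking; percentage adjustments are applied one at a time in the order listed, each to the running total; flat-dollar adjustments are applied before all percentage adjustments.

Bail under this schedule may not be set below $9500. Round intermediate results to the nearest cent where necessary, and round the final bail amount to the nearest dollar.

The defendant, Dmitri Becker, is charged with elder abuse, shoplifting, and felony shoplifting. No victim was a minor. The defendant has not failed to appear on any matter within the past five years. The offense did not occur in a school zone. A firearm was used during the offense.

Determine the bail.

Base amounts from the schedule: elder abuse $18500; shoplifting $2000; felony shoplifting $11300.
Stacking rule: highest base plus 60% of each additional charge. Highest is elder abuse at $18500. Additional: $2000 × 60% = $1200; $11300 × 60% = $6780. Combined base = $18500 + $7980 = $26480.
Firearm was used or possessed during the offense (+40%): $26480 × 1.4 = $37072.
$37072 is at or above the $9500 minimum.

$37072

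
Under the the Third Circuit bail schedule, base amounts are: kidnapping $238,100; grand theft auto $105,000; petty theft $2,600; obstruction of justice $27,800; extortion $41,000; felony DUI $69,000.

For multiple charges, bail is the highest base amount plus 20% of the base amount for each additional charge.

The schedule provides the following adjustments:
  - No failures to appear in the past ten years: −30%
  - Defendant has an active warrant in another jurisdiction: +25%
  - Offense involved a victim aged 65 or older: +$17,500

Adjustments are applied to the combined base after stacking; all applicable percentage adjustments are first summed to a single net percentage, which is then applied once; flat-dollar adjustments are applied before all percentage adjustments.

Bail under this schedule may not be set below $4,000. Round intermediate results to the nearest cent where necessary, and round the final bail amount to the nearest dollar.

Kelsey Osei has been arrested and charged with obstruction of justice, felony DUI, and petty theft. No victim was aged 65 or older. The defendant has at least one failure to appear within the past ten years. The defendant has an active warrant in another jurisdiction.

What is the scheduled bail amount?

Base amounts from the schedule: obstruction of justice $27,800; felony DUI $69,000; petty theft $2,600.
Stacking rule: highest base plus 20% of each additional charge. Highest is felony DUI at $69,000. Additional: $27,800 × 20% = $5,560; $2,600 × 20% = $520. Combined base = $69,000 + $6,080 = $75,080.
Defendant has an active warrant in another jurisdiction (+25%): $75,080 × 1.25 = $93,850.
$93,850 is at or above the $4,000 minimum.

$93,850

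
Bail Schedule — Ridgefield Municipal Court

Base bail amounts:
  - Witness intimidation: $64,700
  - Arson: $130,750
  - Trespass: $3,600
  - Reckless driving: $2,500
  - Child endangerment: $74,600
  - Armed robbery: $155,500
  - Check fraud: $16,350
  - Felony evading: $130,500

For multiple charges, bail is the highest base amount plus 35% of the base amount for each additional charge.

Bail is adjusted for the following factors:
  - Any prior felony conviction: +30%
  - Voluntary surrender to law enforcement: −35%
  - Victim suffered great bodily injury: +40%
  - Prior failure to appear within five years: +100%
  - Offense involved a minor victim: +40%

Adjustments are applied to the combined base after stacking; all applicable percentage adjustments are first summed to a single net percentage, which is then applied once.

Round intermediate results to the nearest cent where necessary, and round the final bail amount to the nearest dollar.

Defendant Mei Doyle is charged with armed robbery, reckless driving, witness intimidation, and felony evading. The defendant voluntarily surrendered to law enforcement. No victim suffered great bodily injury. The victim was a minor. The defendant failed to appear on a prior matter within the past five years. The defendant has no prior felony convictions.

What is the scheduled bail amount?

$460,625

Base amounts from the schedule: armed robbery $155,500; reckless driving $2,500; witness intimidation $64,700; felony evading $130,500.
Stacking rule: highest base plus 35% of each additional charge. Highest is armed robbery at $155,500. Additional: $2,500 × 35% = $875; $64,700 × 35% = $22,645; $130,500 × 35% = $45,675. Combined base = $155,500 + $69,195 = $224,695.
Net percentage adjustment: −35% +100% +40% = +105%. $224,695 × 2.05 = $460,624.75.
Rounded to the nearest dollar: $460,625.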